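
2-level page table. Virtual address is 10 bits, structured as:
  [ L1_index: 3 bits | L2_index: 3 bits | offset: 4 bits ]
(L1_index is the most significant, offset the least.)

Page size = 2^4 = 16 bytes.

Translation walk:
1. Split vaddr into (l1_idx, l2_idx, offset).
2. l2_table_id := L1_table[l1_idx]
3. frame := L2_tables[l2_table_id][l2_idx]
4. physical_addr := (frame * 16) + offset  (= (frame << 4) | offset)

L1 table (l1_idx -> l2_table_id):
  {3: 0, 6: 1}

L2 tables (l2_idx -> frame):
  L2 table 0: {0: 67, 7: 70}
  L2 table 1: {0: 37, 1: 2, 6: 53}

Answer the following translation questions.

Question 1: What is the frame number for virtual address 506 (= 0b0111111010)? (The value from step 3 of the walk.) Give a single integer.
Answer: 70

Derivation:
vaddr = 506: l1_idx=3, l2_idx=7
L1[3] = 0; L2[0][7] = 70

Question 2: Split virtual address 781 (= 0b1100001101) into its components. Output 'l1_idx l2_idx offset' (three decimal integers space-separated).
vaddr = 781 = 0b1100001101
  top 3 bits -> l1_idx = 6
  next 3 bits -> l2_idx = 0
  bottom 4 bits -> offset = 13

Answer: 6 0 13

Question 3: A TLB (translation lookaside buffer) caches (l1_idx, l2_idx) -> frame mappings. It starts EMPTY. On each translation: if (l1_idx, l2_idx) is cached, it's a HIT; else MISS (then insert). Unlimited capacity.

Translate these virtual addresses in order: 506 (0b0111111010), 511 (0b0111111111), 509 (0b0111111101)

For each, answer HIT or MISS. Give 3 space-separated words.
Answer: MISS HIT HIT

Derivation:
vaddr=506: (3,7) not in TLB -> MISS, insert
vaddr=511: (3,7) in TLB -> HIT
vaddr=509: (3,7) in TLB -> HIT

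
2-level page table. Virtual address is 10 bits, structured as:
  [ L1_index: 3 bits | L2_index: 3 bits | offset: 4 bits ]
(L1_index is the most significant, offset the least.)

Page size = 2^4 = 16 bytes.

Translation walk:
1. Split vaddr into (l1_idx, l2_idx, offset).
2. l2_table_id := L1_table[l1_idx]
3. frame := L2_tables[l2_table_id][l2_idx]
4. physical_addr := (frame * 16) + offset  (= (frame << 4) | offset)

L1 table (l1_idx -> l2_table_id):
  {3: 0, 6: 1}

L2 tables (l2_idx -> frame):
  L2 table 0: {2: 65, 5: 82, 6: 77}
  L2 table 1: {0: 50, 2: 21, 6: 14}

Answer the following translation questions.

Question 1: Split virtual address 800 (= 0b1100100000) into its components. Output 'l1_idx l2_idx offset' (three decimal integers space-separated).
Answer: 6 2 0

Derivation:
vaddr = 800 = 0b1100100000
  top 3 bits -> l1_idx = 6
  next 3 bits -> l2_idx = 2
  bottom 4 bits -> offset = 0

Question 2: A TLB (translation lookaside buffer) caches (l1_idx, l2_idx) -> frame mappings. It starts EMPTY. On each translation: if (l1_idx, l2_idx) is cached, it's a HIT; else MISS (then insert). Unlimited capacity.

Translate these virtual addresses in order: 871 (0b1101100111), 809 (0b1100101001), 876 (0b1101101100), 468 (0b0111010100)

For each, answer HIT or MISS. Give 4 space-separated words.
vaddr=871: (6,6) not in TLB -> MISS, insert
vaddr=809: (6,2) not in TLB -> MISS, insert
vaddr=876: (6,6) in TLB -> HIT
vaddr=468: (3,5) not in TLB -> MISS, insert

Answer: MISS MISS HIT MISS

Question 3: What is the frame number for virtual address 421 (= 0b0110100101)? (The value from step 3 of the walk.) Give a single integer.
Answer: 65

Derivation:
vaddr = 421: l1_idx=3, l2_idx=2
L1[3] = 0; L2[0][2] = 65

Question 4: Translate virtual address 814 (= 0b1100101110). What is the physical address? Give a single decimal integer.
Answer: 350

Derivation:
vaddr = 814 = 0b1100101110
Split: l1_idx=6, l2_idx=2, offset=14
L1[6] = 1
L2[1][2] = 21
paddr = 21 * 16 + 14 = 350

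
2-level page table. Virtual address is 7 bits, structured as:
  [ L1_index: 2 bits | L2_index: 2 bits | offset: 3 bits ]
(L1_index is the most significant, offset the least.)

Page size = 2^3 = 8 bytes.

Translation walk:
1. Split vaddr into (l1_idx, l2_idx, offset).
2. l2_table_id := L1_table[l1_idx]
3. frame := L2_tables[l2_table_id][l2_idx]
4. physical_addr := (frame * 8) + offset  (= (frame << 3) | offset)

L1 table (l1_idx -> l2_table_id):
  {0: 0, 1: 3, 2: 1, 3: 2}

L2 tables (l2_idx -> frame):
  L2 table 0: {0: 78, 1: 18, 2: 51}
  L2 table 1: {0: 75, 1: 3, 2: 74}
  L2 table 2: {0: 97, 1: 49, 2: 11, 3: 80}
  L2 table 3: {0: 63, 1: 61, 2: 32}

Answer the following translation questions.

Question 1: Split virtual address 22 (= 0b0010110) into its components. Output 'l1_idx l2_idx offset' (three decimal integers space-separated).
Answer: 0 2 6

Derivation:
vaddr = 22 = 0b0010110
  top 2 bits -> l1_idx = 0
  next 2 bits -> l2_idx = 2
  bottom 3 bits -> offset = 6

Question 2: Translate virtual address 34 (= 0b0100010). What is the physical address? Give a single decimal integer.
Answer: 506

Derivation:
vaddr = 34 = 0b0100010
Split: l1_idx=1, l2_idx=0, offset=2
L1[1] = 3
L2[3][0] = 63
paddr = 63 * 8 + 2 = 506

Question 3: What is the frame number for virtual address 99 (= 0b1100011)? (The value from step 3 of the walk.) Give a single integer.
Answer: 97

Derivation:
vaddr = 99: l1_idx=3, l2_idx=0
L1[3] = 2; L2[2][0] = 97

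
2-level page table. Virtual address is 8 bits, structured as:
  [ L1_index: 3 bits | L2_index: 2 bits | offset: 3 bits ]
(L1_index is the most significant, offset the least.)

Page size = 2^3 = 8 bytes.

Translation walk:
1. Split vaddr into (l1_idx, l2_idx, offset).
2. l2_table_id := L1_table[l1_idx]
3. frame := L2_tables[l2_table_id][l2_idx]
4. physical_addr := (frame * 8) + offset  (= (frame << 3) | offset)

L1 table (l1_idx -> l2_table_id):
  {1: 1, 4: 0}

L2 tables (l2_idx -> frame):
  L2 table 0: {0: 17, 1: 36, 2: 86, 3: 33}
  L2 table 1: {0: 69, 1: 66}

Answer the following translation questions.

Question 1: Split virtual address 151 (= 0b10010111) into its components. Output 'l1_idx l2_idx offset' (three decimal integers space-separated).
vaddr = 151 = 0b10010111
  top 3 bits -> l1_idx = 4
  next 2 bits -> l2_idx = 2
  bottom 3 bits -> offset = 7

Answer: 4 2 7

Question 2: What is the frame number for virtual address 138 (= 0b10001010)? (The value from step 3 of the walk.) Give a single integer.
Answer: 36

Derivation:
vaddr = 138: l1_idx=4, l2_idx=1
L1[4] = 0; L2[0][1] = 36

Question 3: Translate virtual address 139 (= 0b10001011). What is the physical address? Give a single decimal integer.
vaddr = 139 = 0b10001011
Split: l1_idx=4, l2_idx=1, offset=3
L1[4] = 0
L2[0][1] = 36
paddr = 36 * 8 + 3 = 291

Answer: 291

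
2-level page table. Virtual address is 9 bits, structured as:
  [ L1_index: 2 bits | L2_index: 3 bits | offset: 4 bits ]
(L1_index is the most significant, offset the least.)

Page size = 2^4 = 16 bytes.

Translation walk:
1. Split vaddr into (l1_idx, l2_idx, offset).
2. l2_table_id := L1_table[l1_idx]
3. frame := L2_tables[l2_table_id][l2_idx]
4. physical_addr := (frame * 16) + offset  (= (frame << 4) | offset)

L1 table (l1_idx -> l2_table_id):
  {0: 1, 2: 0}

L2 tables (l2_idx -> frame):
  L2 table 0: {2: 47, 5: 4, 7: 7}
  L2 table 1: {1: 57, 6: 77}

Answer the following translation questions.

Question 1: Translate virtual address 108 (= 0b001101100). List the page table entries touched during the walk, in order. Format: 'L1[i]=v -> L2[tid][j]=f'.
vaddr = 108 = 0b001101100
Split: l1_idx=0, l2_idx=6, offset=12

Answer: L1[0]=1 -> L2[1][6]=77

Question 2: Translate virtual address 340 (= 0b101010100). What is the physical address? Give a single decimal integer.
Answer: 68

Derivation:
vaddr = 340 = 0b101010100
Split: l1_idx=2, l2_idx=5, offset=4
L1[2] = 0
L2[0][5] = 4
paddr = 4 * 16 + 4 = 68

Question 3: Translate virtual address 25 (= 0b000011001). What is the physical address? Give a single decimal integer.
vaddr = 25 = 0b000011001
Split: l1_idx=0, l2_idx=1, offset=9
L1[0] = 1
L2[1][1] = 57
paddr = 57 * 16 + 9 = 921

Answer: 921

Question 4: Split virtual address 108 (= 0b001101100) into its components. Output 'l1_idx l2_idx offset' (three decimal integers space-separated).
vaddr = 108 = 0b001101100
  top 2 bits -> l1_idx = 0
  next 3 bits -> l2_idx = 6
  bottom 4 bits -> offset = 12

Answer: 0 6 12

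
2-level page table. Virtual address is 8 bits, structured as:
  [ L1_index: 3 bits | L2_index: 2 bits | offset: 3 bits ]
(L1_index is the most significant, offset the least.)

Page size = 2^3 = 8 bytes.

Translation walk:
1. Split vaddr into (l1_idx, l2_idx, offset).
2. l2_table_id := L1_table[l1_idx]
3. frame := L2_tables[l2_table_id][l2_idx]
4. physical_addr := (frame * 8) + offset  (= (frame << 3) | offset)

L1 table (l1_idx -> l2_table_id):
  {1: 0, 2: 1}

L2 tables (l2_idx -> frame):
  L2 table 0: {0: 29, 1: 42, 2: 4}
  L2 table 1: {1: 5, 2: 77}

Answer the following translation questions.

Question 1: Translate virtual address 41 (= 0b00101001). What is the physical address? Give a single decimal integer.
vaddr = 41 = 0b00101001
Split: l1_idx=1, l2_idx=1, offset=1
L1[1] = 0
L2[0][1] = 42
paddr = 42 * 8 + 1 = 337

Answer: 337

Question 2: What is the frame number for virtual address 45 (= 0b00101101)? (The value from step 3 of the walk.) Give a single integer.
Answer: 42

Derivation:
vaddr = 45: l1_idx=1, l2_idx=1
L1[1] = 0; L2[0][1] = 42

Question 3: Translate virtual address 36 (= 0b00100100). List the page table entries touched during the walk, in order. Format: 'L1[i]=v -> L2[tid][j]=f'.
vaddr = 36 = 0b00100100
Split: l1_idx=1, l2_idx=0, offset=4

Answer: L1[1]=0 -> L2[0][0]=29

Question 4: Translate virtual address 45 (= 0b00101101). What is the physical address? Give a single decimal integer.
Answer: 341

Derivation:
vaddr = 45 = 0b00101101
Split: l1_idx=1, l2_idx=1, offset=5
L1[1] = 0
L2[0][1] = 42
paddr = 42 * 8 + 5 = 341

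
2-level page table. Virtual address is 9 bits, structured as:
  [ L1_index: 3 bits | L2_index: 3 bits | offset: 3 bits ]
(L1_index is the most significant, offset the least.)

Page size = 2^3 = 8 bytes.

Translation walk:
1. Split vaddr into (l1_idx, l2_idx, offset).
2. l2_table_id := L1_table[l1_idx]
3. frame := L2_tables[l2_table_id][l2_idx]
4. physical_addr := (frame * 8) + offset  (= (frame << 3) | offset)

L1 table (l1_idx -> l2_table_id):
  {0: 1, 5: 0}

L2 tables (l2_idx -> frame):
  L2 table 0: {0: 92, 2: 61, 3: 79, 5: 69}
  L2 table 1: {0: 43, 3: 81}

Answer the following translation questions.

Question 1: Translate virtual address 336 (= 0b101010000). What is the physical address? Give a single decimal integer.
vaddr = 336 = 0b101010000
Split: l1_idx=5, l2_idx=2, offset=0
L1[5] = 0
L2[0][2] = 61
paddr = 61 * 8 + 0 = 488

Answer: 488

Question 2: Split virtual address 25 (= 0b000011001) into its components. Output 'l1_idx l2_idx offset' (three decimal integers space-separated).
vaddr = 25 = 0b000011001
  top 3 bits -> l1_idx = 0
  next 3 bits -> l2_idx = 3
  bottom 3 bits -> offset = 1

Answer: 0 3 1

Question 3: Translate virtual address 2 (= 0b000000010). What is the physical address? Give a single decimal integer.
vaddr = 2 = 0b000000010
Split: l1_idx=0, l2_idx=0, offset=2
L1[0] = 1
L2[1][0] = 43
paddr = 43 * 8 + 2 = 346

Answer: 346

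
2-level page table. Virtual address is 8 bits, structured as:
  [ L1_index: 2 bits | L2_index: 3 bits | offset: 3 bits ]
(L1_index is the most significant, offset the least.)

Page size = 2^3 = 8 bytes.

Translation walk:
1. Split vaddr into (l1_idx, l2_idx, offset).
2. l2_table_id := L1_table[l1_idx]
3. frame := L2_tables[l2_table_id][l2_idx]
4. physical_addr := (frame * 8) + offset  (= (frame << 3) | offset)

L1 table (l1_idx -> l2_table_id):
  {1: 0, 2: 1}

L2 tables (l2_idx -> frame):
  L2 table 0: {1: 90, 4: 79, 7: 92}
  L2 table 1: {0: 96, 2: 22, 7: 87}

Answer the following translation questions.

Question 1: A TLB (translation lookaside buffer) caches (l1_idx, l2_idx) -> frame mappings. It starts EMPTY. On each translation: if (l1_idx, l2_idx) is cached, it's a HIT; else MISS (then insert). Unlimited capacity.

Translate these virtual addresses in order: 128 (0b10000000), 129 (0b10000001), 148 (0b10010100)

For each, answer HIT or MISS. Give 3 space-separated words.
Answer: MISS HIT MISS

Derivation:
vaddr=128: (2,0) not in TLB -> MISS, insert
vaddr=129: (2,0) in TLB -> HIT
vaddr=148: (2,2) not in TLB -> MISS, insert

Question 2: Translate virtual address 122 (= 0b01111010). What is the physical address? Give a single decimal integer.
Answer: 738

Derivation:
vaddr = 122 = 0b01111010
Split: l1_idx=1, l2_idx=7, offset=2
L1[1] = 0
L2[0][7] = 92
paddr = 92 * 8 + 2 = 738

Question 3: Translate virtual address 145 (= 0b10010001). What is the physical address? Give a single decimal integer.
vaddr = 145 = 0b10010001
Split: l1_idx=2, l2_idx=2, offset=1
L1[2] = 1
L2[1][2] = 22
paddr = 22 * 8 + 1 = 177

Answer: 177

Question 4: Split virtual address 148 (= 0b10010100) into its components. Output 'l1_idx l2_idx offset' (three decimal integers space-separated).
vaddr = 148 = 0b10010100
  top 2 bits -> l1_idx = 2
  next 3 bits -> l2_idx = 2
  bottom 3 bits -> offset = 4

Answer: 2 2 4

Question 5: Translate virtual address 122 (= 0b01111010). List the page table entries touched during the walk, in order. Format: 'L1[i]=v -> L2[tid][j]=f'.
vaddr = 122 = 0b01111010
Split: l1_idx=1, l2_idx=7, offset=2

Answer: L1[1]=0 -> L2[0][7]=92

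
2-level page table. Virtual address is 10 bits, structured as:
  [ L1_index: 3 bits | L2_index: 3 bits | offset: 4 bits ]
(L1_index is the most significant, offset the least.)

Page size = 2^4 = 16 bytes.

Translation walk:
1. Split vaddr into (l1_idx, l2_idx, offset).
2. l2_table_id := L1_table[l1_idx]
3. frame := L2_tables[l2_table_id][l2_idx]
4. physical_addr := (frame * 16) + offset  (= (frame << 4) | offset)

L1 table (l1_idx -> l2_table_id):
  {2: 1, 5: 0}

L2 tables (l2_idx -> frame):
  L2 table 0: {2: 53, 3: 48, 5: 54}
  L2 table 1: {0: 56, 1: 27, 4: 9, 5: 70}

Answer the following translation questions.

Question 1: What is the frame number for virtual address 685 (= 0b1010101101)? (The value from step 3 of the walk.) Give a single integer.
Answer: 53

Derivation:
vaddr = 685: l1_idx=5, l2_idx=2
L1[5] = 0; L2[0][2] = 53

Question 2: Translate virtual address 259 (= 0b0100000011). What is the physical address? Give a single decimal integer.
vaddr = 259 = 0b0100000011
Split: l1_idx=2, l2_idx=0, offset=3
L1[2] = 1
L2[1][0] = 56
paddr = 56 * 16 + 3 = 899

Answer: 899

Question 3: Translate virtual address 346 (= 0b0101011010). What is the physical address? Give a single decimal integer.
Answer: 1130

Derivation:
vaddr = 346 = 0b0101011010
Split: l1_idx=2, l2_idx=5, offset=10
L1[2] = 1
L2[1][5] = 70
paddr = 70 * 16 + 10 = 1130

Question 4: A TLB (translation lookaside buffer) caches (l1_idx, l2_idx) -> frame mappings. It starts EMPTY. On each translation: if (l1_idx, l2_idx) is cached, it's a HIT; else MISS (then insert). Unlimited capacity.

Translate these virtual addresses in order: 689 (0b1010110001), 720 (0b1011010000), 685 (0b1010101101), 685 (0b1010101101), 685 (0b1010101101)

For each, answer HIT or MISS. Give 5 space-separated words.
vaddr=689: (5,3) not in TLB -> MISS, insert
vaddr=720: (5,5) not in TLB -> MISS, insert
vaddr=685: (5,2) not in TLB -> MISS, insert
vaddr=685: (5,2) in TLB -> HIT
vaddr=685: (5,2) in TLB -> HIT

Answer: MISS MISS MISS HIT HIT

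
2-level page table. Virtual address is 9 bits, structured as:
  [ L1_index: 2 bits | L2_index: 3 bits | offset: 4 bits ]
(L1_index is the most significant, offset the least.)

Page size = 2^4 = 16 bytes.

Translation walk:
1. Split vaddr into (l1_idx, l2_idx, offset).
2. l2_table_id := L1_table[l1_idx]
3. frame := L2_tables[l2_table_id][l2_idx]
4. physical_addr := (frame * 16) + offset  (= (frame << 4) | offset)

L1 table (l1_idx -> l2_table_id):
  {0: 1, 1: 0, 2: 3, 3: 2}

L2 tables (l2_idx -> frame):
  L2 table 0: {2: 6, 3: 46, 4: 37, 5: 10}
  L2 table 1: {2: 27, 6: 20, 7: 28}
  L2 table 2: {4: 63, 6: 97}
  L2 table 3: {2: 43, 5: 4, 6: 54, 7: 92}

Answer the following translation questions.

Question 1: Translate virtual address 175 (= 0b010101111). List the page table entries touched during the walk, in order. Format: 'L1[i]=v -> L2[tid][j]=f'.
Answer: L1[1]=0 -> L2[0][2]=6

Derivation:
vaddr = 175 = 0b010101111
Split: l1_idx=1, l2_idx=2, offset=15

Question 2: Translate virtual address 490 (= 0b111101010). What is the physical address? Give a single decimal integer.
vaddr = 490 = 0b111101010
Split: l1_idx=3, l2_idx=6, offset=10
L1[3] = 2
L2[2][6] = 97
paddr = 97 * 16 + 10 = 1562

Answer: 1562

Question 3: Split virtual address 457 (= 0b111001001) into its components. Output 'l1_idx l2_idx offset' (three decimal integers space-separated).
vaddr = 457 = 0b111001001
  top 2 bits -> l1_idx = 3
  next 3 bits -> l2_idx = 4
  bottom 4 bits -> offset = 9

Answer: 3 4 9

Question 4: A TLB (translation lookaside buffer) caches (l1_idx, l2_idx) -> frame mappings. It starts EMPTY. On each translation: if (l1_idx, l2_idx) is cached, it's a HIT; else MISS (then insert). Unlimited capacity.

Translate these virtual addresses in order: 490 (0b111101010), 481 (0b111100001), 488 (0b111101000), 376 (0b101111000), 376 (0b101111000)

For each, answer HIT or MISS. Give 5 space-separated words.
vaddr=490: (3,6) not in TLB -> MISS, insert
vaddr=481: (3,6) in TLB -> HIT
vaddr=488: (3,6) in TLB -> HIT
vaddr=376: (2,7) not in TLB -> MISS, insert
vaddr=376: (2,7) in TLB -> HIT

Answer: MISS HIT HIT MISS HIT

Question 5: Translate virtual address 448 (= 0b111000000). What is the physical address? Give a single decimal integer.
Answer: 1008

Derivation:
vaddr = 448 = 0b111000000
Split: l1_idx=3, l2_idx=4, offset=0
L1[3] = 2
L2[2][4] = 63
paddr = 63 * 16 + 0 = 1008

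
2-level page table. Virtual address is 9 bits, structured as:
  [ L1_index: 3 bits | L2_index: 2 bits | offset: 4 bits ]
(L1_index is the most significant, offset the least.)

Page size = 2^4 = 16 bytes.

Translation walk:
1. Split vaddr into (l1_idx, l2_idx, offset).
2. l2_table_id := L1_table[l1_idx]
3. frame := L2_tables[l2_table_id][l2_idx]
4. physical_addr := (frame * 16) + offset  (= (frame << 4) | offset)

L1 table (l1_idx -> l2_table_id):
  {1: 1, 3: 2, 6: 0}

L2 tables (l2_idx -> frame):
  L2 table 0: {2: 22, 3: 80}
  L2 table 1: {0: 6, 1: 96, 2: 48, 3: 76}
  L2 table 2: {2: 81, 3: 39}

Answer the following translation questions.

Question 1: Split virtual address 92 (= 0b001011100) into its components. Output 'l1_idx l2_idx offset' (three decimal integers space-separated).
vaddr = 92 = 0b001011100
  top 3 bits -> l1_idx = 1
  next 2 bits -> l2_idx = 1
  bottom 4 bits -> offset = 12

Answer: 1 1 12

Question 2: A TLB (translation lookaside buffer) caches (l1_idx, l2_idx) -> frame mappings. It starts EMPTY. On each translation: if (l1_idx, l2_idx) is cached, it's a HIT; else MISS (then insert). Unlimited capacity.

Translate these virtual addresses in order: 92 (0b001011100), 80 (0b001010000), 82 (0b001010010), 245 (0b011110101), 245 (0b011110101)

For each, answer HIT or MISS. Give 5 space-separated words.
Answer: MISS HIT HIT MISS HIT

Derivation:
vaddr=92: (1,1) not in TLB -> MISS, insert
vaddr=80: (1,1) in TLB -> HIT
vaddr=82: (1,1) in TLB -> HIT
vaddr=245: (3,3) not in TLB -> MISS, insert
vaddr=245: (3,3) in TLB -> HIT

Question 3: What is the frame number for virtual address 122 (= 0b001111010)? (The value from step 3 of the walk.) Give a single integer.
Answer: 76

Derivation:
vaddr = 122: l1_idx=1, l2_idx=3
L1[1] = 1; L2[1][3] = 76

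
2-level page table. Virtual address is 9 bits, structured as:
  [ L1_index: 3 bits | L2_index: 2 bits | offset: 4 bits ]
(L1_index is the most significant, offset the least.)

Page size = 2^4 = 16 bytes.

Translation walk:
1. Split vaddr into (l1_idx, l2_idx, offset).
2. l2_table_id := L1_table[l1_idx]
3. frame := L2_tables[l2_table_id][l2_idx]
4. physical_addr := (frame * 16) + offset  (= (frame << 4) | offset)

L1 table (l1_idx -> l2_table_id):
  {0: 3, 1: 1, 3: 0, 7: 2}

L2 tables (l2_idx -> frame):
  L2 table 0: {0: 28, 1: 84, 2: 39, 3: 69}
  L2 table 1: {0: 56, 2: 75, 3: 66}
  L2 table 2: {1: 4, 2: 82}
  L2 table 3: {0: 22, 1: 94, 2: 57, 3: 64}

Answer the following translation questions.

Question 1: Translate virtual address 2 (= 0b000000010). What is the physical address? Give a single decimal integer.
Answer: 354

Derivation:
vaddr = 2 = 0b000000010
Split: l1_idx=0, l2_idx=0, offset=2
L1[0] = 3
L2[3][0] = 22
paddr = 22 * 16 + 2 = 354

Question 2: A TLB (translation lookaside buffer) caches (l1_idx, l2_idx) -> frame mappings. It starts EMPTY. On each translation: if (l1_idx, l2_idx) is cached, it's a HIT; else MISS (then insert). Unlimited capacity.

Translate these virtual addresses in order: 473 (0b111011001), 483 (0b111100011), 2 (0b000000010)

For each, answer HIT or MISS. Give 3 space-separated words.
Answer: MISS MISS MISS

Derivation:
vaddr=473: (7,1) not in TLB -> MISS, insert
vaddr=483: (7,2) not in TLB -> MISS, insert
vaddr=2: (0,0) not in TLB -> MISS, insert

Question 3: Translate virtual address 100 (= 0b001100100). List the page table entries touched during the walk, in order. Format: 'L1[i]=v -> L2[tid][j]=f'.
vaddr = 100 = 0b001100100
Split: l1_idx=1, l2_idx=2, offset=4

Answer: L1[1]=1 -> L2[1][2]=75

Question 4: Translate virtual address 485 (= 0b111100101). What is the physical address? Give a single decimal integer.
Answer: 1317

Derivation:
vaddr = 485 = 0b111100101
Split: l1_idx=7, l2_idx=2, offset=5
L1[7] = 2
L2[2][2] = 82
paddr = 82 * 16 + 5 = 1317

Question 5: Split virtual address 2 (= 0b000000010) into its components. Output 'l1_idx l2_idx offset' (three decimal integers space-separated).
vaddr = 2 = 0b000000010
  top 3 bits -> l1_idx = 0
  next 2 bits -> l2_idx = 0
  bottom 4 bits -> offset = 2

Answer: 0 0 2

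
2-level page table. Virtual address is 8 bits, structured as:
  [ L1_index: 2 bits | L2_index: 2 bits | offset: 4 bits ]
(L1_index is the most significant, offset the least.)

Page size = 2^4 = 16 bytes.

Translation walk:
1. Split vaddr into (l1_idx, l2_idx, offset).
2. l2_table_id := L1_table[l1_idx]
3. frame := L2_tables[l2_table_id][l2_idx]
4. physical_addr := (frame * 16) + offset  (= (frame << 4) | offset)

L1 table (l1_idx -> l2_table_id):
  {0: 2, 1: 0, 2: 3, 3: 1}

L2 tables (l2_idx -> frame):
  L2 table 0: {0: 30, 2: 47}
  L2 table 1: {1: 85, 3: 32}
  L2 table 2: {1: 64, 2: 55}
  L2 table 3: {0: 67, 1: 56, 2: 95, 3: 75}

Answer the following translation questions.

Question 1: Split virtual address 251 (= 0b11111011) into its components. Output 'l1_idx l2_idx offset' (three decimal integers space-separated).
Answer: 3 3 11

Derivation:
vaddr = 251 = 0b11111011
  top 2 bits -> l1_idx = 3
  next 2 bits -> l2_idx = 3
  bottom 4 bits -> offset = 11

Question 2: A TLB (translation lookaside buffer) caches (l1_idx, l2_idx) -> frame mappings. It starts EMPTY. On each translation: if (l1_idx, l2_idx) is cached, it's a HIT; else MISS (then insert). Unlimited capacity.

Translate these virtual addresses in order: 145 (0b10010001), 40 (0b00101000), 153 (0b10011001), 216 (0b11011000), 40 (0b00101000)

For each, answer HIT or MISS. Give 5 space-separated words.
vaddr=145: (2,1) not in TLB -> MISS, insert
vaddr=40: (0,2) not in TLB -> MISS, insert
vaddr=153: (2,1) in TLB -> HIT
vaddr=216: (3,1) not in TLB -> MISS, insert
vaddr=40: (0,2) in TLB -> HIT

Answer: MISS MISS HIT MISS HIT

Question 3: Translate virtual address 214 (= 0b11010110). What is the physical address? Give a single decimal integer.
Answer: 1366

Derivation:
vaddr = 214 = 0b11010110
Split: l1_idx=3, l2_idx=1, offset=6
L1[3] = 1
L2[1][1] = 85
paddr = 85 * 16 + 6 = 1366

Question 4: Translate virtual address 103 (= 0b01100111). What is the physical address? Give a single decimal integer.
Answer: 759

Derivation:
vaddr = 103 = 0b01100111
Split: l1_idx=1, l2_idx=2, offset=7
L1[1] = 0
L2[0][2] = 47
paddr = 47 * 16 + 7 = 759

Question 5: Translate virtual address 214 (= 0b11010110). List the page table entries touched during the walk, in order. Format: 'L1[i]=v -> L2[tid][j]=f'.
vaddr = 214 = 0b11010110
Split: l1_idx=3, l2_idx=1, offset=6

Answer: L1[3]=1 -> L2[1][1]=85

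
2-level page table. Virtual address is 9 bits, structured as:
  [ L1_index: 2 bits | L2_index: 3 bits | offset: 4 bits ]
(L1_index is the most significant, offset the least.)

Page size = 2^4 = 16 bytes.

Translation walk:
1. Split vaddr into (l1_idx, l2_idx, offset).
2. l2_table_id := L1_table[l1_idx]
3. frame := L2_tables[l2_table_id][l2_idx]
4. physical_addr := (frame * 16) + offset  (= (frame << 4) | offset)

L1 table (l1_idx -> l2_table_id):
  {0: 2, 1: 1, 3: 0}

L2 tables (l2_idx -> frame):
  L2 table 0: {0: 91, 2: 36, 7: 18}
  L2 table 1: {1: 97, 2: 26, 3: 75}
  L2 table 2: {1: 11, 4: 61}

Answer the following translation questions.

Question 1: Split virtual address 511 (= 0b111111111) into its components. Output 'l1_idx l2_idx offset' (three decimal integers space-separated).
Answer: 3 7 15

Derivation:
vaddr = 511 = 0b111111111
  top 2 bits -> l1_idx = 3
  next 3 bits -> l2_idx = 7
  bottom 4 bits -> offset = 15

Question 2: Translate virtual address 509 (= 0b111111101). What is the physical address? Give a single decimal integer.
vaddr = 509 = 0b111111101
Split: l1_idx=3, l2_idx=7, offset=13
L1[3] = 0
L2[0][7] = 18
paddr = 18 * 16 + 13 = 301

Answer: 301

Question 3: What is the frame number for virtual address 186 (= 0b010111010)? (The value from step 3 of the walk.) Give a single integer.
Answer: 75

Derivation:
vaddr = 186: l1_idx=1, l2_idx=3
L1[1] = 1; L2[1][3] = 75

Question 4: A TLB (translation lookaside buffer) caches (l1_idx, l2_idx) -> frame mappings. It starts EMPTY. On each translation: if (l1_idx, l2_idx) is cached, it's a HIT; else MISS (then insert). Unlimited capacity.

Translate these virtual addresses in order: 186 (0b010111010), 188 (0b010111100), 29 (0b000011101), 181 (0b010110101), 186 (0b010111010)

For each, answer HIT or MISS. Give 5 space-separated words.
vaddr=186: (1,3) not in TLB -> MISS, insert
vaddr=188: (1,3) in TLB -> HIT
vaddr=29: (0,1) not in TLB -> MISS, insert
vaddr=181: (1,3) in TLB -> HIT
vaddr=186: (1,3) in TLB -> HIT

Answer: MISS HIT MISS HIT HIT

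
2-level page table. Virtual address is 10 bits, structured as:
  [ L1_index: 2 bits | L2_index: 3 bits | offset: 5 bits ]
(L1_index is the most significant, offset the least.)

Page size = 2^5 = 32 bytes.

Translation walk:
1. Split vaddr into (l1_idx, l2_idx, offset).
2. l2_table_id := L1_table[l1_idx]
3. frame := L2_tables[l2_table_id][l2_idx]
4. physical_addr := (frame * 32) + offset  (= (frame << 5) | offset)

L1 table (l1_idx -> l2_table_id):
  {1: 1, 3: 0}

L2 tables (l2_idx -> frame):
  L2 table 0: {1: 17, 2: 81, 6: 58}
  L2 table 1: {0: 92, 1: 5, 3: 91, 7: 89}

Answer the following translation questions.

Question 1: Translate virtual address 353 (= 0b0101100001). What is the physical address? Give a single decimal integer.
vaddr = 353 = 0b0101100001
Split: l1_idx=1, l2_idx=3, offset=1
L1[1] = 1
L2[1][3] = 91
paddr = 91 * 32 + 1 = 2913

Answer: 2913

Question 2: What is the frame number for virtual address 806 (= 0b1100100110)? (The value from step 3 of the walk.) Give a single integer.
vaddr = 806: l1_idx=3, l2_idx=1
L1[3] = 0; L2[0][1] = 17

Answer: 17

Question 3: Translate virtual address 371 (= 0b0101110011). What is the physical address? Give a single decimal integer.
Answer: 2931

Derivation:
vaddr = 371 = 0b0101110011
Split: l1_idx=1, l2_idx=3, offset=19
L1[1] = 1
L2[1][3] = 91
paddr = 91 * 32 + 19 = 2931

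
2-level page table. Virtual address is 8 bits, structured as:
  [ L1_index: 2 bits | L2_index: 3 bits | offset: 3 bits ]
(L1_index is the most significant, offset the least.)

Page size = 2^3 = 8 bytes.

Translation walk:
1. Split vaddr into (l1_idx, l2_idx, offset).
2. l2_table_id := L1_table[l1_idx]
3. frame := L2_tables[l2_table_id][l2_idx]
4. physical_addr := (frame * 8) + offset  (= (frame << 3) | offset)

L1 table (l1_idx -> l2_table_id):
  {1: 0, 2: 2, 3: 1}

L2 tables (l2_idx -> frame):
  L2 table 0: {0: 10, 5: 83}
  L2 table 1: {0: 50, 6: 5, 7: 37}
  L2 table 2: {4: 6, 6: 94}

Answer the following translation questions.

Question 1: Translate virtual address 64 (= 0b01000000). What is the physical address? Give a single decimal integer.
Answer: 80

Derivation:
vaddr = 64 = 0b01000000
Split: l1_idx=1, l2_idx=0, offset=0
L1[1] = 0
L2[0][0] = 10
paddr = 10 * 8 + 0 = 80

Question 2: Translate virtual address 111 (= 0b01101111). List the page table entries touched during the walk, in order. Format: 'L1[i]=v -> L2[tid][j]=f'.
Answer: L1[1]=0 -> L2[0][5]=83

Derivation:
vaddr = 111 = 0b01101111
Split: l1_idx=1, l2_idx=5, offset=7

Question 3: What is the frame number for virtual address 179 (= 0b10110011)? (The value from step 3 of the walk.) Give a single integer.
Answer: 94

Derivation:
vaddr = 179: l1_idx=2, l2_idx=6
L1[2] = 2; L2[2][6] = 94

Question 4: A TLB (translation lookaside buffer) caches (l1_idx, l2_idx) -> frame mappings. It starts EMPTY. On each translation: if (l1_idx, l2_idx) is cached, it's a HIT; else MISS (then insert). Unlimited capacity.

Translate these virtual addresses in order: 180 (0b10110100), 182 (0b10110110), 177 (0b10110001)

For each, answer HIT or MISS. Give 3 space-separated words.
Answer: MISS HIT HIT

Derivation:
vaddr=180: (2,6) not in TLB -> MISS, insert
vaddr=182: (2,6) in TLB -> HIT
vaddr=177: (2,6) in TLB -> HIT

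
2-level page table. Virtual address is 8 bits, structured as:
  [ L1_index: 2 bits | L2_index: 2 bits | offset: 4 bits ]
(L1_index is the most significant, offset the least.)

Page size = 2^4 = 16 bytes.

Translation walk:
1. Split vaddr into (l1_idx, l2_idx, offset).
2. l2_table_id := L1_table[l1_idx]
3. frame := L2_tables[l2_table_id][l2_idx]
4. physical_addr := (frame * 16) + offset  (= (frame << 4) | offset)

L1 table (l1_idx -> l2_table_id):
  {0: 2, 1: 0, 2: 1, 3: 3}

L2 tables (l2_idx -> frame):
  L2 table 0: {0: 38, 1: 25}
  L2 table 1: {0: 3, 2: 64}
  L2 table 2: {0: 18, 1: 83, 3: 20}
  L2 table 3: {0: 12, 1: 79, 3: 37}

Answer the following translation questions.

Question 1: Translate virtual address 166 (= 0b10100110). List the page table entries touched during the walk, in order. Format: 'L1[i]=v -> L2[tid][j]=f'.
vaddr = 166 = 0b10100110
Split: l1_idx=2, l2_idx=2, offset=6

Answer: L1[2]=1 -> L2[1][2]=64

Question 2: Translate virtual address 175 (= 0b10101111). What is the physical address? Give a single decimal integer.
vaddr = 175 = 0b10101111
Split: l1_idx=2, l2_idx=2, offset=15
L1[2] = 1
L2[1][2] = 64
paddr = 64 * 16 + 15 = 1039

Answer: 1039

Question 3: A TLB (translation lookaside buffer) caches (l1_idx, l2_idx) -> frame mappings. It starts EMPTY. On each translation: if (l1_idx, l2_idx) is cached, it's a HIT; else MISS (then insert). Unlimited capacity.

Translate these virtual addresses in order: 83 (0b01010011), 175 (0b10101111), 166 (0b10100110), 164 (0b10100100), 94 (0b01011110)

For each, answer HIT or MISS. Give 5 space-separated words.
vaddr=83: (1,1) not in TLB -> MISS, insert
vaddr=175: (2,2) not in TLB -> MISS, insert
vaddr=166: (2,2) in TLB -> HIT
vaddr=164: (2,2) in TLB -> HIT
vaddr=94: (1,1) in TLB -> HIT

Answer: MISS MISS HIT HIT HIT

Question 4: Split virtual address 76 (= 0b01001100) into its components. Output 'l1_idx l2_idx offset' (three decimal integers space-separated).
Answer: 1 0 12

Derivation:
vaddr = 76 = 0b01001100
  top 2 bits -> l1_idx = 1
  next 2 bits -> l2_idx = 0
  bottom 4 bits -> offset = 12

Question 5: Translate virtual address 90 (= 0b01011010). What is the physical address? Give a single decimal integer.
Answer: 410

Derivation:
vaddr = 90 = 0b01011010
Split: l1_idx=1, l2_idx=1, offset=10
L1[1] = 0
L2[0][1] = 25
paddr = 25 * 16 + 10 = 410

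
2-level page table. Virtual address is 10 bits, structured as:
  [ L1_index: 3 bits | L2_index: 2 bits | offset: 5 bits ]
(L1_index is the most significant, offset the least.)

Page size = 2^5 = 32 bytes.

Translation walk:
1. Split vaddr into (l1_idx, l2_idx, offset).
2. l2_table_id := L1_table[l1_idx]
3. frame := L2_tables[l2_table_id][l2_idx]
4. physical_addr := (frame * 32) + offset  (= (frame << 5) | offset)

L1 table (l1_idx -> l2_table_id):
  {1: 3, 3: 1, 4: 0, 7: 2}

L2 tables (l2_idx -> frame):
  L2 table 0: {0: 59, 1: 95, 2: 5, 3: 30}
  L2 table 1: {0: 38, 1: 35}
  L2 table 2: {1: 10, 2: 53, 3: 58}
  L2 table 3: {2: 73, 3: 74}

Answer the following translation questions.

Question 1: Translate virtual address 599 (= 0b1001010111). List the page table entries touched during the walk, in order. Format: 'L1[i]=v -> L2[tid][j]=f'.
vaddr = 599 = 0b1001010111
Split: l1_idx=4, l2_idx=2, offset=23

Answer: L1[4]=0 -> L2[0][2]=5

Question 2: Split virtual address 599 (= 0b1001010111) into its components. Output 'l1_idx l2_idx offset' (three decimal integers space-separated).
Answer: 4 2 23

Derivation:
vaddr = 599 = 0b1001010111
  top 3 bits -> l1_idx = 4
  next 2 bits -> l2_idx = 2
  bottom 5 bits -> offset = 23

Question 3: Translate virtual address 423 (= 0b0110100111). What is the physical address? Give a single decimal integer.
vaddr = 423 = 0b0110100111
Split: l1_idx=3, l2_idx=1, offset=7
L1[3] = 1
L2[1][1] = 35
paddr = 35 * 32 + 7 = 1127

Answer: 1127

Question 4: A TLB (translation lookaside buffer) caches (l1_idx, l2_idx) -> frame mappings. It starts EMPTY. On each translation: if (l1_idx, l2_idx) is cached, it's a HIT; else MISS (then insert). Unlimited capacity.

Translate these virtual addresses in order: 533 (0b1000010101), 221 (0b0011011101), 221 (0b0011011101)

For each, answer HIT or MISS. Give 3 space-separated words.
vaddr=533: (4,0) not in TLB -> MISS, insert
vaddr=221: (1,2) not in TLB -> MISS, insert
vaddr=221: (1,2) in TLB -> HIT

Answer: MISS MISS HIT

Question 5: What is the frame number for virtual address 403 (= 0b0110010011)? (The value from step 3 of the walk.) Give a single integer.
vaddr = 403: l1_idx=3, l2_idx=0
L1[3] = 1; L2[1][0] = 38

Answer: 38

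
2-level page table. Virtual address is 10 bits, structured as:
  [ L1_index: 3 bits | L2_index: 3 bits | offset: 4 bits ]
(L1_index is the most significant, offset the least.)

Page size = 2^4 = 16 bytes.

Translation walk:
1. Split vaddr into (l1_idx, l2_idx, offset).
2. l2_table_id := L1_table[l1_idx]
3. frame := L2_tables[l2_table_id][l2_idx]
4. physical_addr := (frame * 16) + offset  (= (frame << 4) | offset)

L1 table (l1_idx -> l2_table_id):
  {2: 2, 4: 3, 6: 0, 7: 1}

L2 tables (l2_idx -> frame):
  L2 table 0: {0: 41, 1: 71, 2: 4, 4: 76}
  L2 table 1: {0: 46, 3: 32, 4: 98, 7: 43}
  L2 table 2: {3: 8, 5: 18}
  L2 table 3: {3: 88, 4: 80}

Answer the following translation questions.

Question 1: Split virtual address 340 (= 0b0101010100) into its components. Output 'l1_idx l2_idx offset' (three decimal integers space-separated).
Answer: 2 5 4

Derivation:
vaddr = 340 = 0b0101010100
  top 3 bits -> l1_idx = 2
  next 3 bits -> l2_idx = 5
  bottom 4 bits -> offset = 4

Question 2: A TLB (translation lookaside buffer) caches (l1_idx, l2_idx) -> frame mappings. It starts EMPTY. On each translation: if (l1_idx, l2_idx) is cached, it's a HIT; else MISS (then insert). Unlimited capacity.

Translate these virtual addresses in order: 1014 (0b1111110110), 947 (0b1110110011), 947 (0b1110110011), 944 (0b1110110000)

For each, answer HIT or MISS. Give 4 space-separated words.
Answer: MISS MISS HIT HIT

Derivation:
vaddr=1014: (7,7) not in TLB -> MISS, insert
vaddr=947: (7,3) not in TLB -> MISS, insert
vaddr=947: (7,3) in TLB -> HIT
vaddr=944: (7,3) in TLB -> HIT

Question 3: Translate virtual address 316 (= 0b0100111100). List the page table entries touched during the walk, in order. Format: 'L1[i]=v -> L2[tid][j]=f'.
vaddr = 316 = 0b0100111100
Split: l1_idx=2, l2_idx=3, offset=12

Answer: L1[2]=2 -> L2[2][3]=8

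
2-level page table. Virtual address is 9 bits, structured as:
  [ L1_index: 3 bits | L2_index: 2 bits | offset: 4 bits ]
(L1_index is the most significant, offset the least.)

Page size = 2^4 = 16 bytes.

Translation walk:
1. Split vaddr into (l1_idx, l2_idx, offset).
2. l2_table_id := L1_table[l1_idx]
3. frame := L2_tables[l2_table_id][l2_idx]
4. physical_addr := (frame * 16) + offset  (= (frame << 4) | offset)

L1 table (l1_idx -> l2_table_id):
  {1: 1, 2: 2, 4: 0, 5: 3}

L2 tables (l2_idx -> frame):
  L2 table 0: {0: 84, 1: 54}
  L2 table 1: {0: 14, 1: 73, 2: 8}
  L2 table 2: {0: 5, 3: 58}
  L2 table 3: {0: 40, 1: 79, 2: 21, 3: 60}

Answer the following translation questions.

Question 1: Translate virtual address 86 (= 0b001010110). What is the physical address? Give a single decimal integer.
vaddr = 86 = 0b001010110
Split: l1_idx=1, l2_idx=1, offset=6
L1[1] = 1
L2[1][1] = 73
paddr = 73 * 16 + 6 = 1174

Answer: 1174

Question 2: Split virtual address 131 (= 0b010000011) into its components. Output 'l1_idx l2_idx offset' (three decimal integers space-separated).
Answer: 2 0 3

Derivation:
vaddr = 131 = 0b010000011
  top 3 bits -> l1_idx = 2
  next 2 bits -> l2_idx = 0
  bottom 4 bits -> offset = 3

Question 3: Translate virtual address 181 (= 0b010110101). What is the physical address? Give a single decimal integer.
vaddr = 181 = 0b010110101
Split: l1_idx=2, l2_idx=3, offset=5
L1[2] = 2
L2[2][3] = 58
paddr = 58 * 16 + 5 = 933

Answer: 933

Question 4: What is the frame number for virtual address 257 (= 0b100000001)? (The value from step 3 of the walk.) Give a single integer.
vaddr = 257: l1_idx=4, l2_idx=0
L1[4] = 0; L2[0][0] = 84

Answer: 84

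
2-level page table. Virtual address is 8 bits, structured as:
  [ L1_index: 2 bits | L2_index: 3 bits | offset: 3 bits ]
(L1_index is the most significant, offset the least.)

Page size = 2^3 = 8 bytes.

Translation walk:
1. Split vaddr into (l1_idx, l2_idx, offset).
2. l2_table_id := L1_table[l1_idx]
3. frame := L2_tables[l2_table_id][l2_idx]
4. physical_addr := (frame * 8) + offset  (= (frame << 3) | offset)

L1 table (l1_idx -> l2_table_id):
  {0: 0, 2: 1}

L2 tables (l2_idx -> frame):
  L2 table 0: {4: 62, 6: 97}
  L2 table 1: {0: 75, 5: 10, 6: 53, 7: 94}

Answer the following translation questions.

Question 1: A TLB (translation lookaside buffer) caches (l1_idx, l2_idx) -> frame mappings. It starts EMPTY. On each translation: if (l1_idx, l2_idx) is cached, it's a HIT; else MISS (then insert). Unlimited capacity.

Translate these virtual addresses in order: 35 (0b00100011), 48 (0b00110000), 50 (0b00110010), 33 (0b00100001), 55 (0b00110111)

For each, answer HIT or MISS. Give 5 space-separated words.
Answer: MISS MISS HIT HIT HIT

Derivation:
vaddr=35: (0,4) not in TLB -> MISS, insert
vaddr=48: (0,6) not in TLB -> MISS, insert
vaddr=50: (0,6) in TLB -> HIT
vaddr=33: (0,4) in TLB -> HIT
vaddr=55: (0,6) in TLB -> HIT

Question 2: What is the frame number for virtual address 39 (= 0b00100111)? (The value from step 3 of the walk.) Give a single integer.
Answer: 62

Derivation:
vaddr = 39: l1_idx=0, l2_idx=4
L1[0] = 0; L2[0][4] = 62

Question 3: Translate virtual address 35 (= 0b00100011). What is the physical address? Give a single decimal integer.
vaddr = 35 = 0b00100011
Split: l1_idx=0, l2_idx=4, offset=3
L1[0] = 0
L2[0][4] = 62
paddr = 62 * 8 + 3 = 499

Answer: 499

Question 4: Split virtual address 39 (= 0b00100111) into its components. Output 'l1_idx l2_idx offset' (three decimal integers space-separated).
Answer: 0 4 7

Derivation:
vaddr = 39 = 0b00100111
  top 2 bits -> l1_idx = 0
  next 3 bits -> l2_idx = 4
  bottom 3 bits -> offset = 7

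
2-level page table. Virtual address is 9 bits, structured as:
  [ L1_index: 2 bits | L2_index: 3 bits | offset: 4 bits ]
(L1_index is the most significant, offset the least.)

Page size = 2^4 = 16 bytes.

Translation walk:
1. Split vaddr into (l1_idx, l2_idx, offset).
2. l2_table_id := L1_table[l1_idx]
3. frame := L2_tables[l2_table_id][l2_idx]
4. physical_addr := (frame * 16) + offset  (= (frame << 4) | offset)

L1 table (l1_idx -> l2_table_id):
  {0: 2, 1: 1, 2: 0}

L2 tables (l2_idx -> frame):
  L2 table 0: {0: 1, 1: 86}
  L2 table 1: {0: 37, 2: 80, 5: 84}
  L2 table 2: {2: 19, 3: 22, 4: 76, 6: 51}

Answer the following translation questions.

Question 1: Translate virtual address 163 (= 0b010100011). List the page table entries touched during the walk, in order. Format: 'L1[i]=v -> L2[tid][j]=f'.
Answer: L1[1]=1 -> L2[1][2]=80

Derivation:
vaddr = 163 = 0b010100011
Split: l1_idx=1, l2_idx=2, offset=3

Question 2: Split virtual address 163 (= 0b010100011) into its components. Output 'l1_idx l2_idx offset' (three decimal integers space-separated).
Answer: 1 2 3

Derivation:
vaddr = 163 = 0b010100011
  top 2 bits -> l1_idx = 1
  next 3 bits -> l2_idx = 2
  bottom 4 bits -> offset = 3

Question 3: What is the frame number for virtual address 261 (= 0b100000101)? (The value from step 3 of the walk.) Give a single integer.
vaddr = 261: l1_idx=2, l2_idx=0
L1[2] = 0; L2[0][0] = 1

Answer: 1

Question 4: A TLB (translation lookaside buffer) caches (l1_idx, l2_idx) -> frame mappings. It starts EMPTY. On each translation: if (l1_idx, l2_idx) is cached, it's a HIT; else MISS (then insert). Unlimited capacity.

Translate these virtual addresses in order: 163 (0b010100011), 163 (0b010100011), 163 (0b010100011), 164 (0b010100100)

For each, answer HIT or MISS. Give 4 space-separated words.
vaddr=163: (1,2) not in TLB -> MISS, insert
vaddr=163: (1,2) in TLB -> HIT
vaddr=163: (1,2) in TLB -> HIT
vaddr=164: (1,2) in TLB -> HIT

Answer: MISS HIT HIT HIT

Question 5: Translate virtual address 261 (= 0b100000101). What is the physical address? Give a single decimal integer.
vaddr = 261 = 0b100000101
Split: l1_idx=2, l2_idx=0, offset=5
L1[2] = 0
L2[0][0] = 1
paddr = 1 * 16 + 5 = 21

Answer: 21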